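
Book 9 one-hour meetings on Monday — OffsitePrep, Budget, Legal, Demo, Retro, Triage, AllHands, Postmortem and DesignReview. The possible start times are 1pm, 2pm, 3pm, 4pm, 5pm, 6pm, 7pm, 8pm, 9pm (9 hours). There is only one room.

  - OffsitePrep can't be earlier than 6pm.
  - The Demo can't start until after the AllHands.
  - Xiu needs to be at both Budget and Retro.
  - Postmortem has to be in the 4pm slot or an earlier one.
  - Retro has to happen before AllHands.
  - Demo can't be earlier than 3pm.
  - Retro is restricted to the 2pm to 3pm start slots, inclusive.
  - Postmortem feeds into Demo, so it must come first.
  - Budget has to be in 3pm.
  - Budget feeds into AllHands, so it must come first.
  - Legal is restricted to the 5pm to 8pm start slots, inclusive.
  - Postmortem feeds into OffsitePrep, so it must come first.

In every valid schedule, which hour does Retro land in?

2pm

Retro's window is 2pm–3pm.
Budget is fixed at 3pm, and Retro can't share a hour with Budget.
So Retro must be 2pm.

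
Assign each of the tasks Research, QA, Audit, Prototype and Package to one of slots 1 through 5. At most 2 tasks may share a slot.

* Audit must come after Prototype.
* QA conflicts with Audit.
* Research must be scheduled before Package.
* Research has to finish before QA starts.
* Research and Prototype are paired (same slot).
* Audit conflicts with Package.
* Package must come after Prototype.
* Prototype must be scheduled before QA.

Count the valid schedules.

Splitting on Research: it can be 1 (36), 2 (12), 3 (2). Listing each branch's schedules as (QA, Audit, Prototype, Package):
Research=1: (2,3,1,2) (2,3,1,4) (2,3,1,5) (2,4,1,2) (2,4,1,3) (2,4,1,5) (2,5,1,2) (2,5,1,3) (2,5,1,4) (3,2,1,3) (3,2,1,4) (3,2,1,5) (3,4,1,2) (3,4,1,3) (3,4,1,5) (3,5,1,2) (3,5,1,3) (3,5,1,4) (4,2,1,3) (4,2,1,4) (4,2,1,5) (4,3,1,2) (4,3,1,4) (4,3,1,5) (4,5,1,2) (4,5,1,3) (4,5,1,4) (5,2,1,3) (5,2,1,4) (5,2,1,5) (5,3,1,2) (5,3,1,4) (5,3,1,5) (5,4,1,2) (5,4,1,3) (5,4,1,5) — 36.
Research=2: (3,4,2,3) (3,4,2,5) (3,5,2,3) (3,5,2,4) (4,3,2,4) (4,3,2,5) (4,5,2,3) (4,5,2,4) (5,3,2,4) (5,3,2,5) (5,4,2,3) (5,4,2,5) — 12.
Research=3: (4,5,3,4) (5,4,3,5) — 2.
Summing: 36 + 12 + 2 = 50.

50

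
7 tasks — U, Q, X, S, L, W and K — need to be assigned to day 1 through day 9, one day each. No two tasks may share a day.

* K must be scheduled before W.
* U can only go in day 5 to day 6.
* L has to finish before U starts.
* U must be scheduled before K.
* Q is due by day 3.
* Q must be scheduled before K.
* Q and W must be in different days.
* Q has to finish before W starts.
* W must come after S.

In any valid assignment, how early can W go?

day 7

Precedence pushes W to at least day 7.
W at day 7 is achievable: K in day 6; S in day 2; X in day 4; L in day 3; Q in day 1; U in day 5; W in day 7.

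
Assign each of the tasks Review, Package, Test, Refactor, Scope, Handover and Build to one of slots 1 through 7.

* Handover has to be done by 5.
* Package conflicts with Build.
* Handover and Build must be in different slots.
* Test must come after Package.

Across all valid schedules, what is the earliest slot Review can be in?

1

Review at 1 is achievable: Build in 2; Package in 1; Scope in 1; Review in 1; Test in 2; Handover in 1; Refactor in 1.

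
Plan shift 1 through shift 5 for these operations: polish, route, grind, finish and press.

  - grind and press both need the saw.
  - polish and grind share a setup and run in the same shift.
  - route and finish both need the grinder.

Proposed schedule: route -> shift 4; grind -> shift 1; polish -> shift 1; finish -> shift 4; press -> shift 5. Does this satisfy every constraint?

No. route and finish both need the grinder is not satisfied.

route and finish both need the grinder — violated.
grind and press both need the saw — holds.
polish and grind share a setup and run in the same shift — holds.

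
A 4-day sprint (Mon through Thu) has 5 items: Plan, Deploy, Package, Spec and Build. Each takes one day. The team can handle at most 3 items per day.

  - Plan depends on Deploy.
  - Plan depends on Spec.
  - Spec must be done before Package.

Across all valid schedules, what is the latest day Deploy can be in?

Wed

Downstream work caps Deploy at Wed.
Deploy at Wed is achievable: Plan in Thu; Spec in Mon; Deploy in Wed; Build in Mon; Package in Tue.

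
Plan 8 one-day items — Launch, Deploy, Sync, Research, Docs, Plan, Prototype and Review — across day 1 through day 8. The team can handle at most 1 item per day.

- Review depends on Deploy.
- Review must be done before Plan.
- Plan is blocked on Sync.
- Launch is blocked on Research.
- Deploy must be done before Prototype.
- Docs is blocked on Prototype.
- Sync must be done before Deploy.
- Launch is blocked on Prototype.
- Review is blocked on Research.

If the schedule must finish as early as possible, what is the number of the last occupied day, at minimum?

The precedence chain requires at least 4 distinct days.
With at most 1 per day and 8 tasks, at least 8 days are needed.
8 works (last occupied day: day 8): for example Plan in day 7; Review in day 5; Prototype in day 3; Sync in day 1; Deploy in day 2; Launch in day 6; Research in day 4; Docs in day 8.

day 8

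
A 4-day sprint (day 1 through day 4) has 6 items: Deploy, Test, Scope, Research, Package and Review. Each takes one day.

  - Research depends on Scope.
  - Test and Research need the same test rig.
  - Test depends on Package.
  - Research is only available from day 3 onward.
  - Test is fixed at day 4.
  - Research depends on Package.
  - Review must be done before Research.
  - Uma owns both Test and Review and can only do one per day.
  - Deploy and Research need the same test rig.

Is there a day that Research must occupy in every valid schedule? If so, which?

Research's window is day 3–day 4.
Test is fixed at day 4, and Research can't share a day with Test.
So Research must be day 3.

day 3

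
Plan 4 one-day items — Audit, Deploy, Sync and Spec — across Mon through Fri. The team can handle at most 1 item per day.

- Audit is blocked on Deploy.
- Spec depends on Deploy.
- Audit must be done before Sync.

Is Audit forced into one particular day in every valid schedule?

No

Audit can be Tue (e.g. Audit=Tue; Deploy=Mon; Spec=Thu; Sync=Wed) or Wed (e.g. Deploy in Mon, Audit in Wed, Sync in Thu, Spec in Tue).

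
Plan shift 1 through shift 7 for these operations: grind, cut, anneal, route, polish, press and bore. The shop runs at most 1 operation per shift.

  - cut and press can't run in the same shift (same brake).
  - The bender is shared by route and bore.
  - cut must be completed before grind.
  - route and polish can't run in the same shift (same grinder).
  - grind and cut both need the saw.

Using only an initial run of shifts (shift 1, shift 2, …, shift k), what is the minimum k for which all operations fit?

7 shifts

The precedence chain requires at least 2 distinct shifts.
With at most 1 per shift and 7 operations, at least 7 shifts are needed.
7 works (last occupied shift: shift 7): for example press -> shift 6; bore -> shift 7; anneal -> shift 3; route -> shift 4; cut -> shift 1; polish -> shift 5; grind -> shift 2.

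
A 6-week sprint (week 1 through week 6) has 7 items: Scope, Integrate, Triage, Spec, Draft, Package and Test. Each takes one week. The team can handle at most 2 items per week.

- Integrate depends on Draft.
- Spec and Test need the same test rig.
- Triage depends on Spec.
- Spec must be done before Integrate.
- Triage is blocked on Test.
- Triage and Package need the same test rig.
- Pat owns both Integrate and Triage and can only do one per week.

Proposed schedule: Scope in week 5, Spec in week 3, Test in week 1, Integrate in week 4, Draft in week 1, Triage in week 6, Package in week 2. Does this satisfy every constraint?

The team can handle at most 2 items per week — holds.
Spec must be done before Integrate — holds.
Triage and Package need the same test rig — holds.
Spec and Test need the same test rig — holds.
Pat owns both Integrate and Triage and can only do one per week — holds.
Triage is blocked on Test — holds.
Integrate depends on Draft — holds.
Triage depends on Spec — holds.

Yes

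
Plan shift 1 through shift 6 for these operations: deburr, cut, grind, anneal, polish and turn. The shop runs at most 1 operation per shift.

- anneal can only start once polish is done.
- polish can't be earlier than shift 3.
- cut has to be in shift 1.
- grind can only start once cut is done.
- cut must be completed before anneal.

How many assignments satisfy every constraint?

Splitting on deburr: it can be shift 2 (12), shift 3 (6), shift 4 (6), shift 5 (6), shift 6 (6). Listing each branch's schedules as (cut, grind, anneal, polish, turn) by shift number:
deburr=shift 2: (1,3,5,4,6) (1,3,6,4,5) (1,3,6,5,4) (1,4,5,3,6) (1,4,6,3,5) (1,4,6,5,3) (1,5,4,3,6) (1,5,6,3,4) (1,5,6,4,3) (1,6,4,3,5) (1,6,5,3,4) (1,6,5,4,3) — 12.
deburr=shift 3: (1,2,5,4,6) (1,2,6,4,5) (1,2,6,5,4) (1,4,6,5,2) (1,5,6,4,2) (1,6,5,4,2) — 6.
deburr=shift 4: (1,2,5,3,6) (1,2,6,3,5) (1,2,6,5,3) (1,3,6,5,2) (1,5,6,3,2) (1,6,5,3,2) — 6.
deburr=shift 5: (1,2,4,3,6) (1,2,6,3,4) (1,2,6,4,3) (1,3,6,4,2) (1,4,6,3,2) (1,6,4,3,2) — 6.
deburr=shift 6: (1,2,4,3,5) (1,2,5,3,4) (1,2,5,4,3) (1,3,5,4,2) (1,4,5,3,2) (1,5,4,3,2) — 6.
Summing: 12 + 6 + 6 + 6 + 6 = 36.

36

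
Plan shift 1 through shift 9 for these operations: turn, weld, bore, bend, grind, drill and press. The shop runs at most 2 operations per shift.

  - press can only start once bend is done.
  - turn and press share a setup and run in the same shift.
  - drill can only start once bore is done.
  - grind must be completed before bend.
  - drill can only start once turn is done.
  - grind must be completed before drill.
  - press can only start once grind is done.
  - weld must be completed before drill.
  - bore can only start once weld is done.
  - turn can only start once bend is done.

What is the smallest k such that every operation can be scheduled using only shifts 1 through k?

4

The precedence chain requires at least 4 distinct shifts.
With at most 2 per shift and 7 operations, at least 4 shifts are needed.
4 works (last occupied shift: shift 4): for example weld -> shift 1; press -> shift 3; bore -> shift 2; turn -> shift 3; drill -> shift 4; grind -> shift 1; bend -> shift 2.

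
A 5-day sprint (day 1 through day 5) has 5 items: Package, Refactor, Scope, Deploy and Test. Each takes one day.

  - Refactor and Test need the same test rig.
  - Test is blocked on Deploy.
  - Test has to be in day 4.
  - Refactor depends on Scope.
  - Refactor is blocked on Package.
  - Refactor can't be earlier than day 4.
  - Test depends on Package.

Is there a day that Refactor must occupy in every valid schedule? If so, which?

day 5

Refactor's window is day 4–day 5.
Test is fixed at day 4, and Refactor can't share a day with Test.
So Refactor must be day 5.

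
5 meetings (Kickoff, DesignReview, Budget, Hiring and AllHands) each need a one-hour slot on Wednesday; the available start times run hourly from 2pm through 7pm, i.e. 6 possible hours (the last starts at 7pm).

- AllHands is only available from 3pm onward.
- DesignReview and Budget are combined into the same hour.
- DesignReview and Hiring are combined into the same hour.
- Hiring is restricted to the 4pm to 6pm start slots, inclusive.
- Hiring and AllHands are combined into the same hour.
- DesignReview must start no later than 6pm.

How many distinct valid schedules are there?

18

Splitting on DesignReview: it can be 4pm (6), 5pm (6), 6pm (6). Listing each branch's schedules as (Kickoff, Budget, Hiring, AllHands):
DesignReview=4pm: (2pm,4pm,4pm,4pm) (3pm,4pm,4pm,4pm) (4pm,4pm,4pm,4pm) (5pm,4pm,4pm,4pm) (6pm,4pm,4pm,4pm) (7pm,4pm,4pm,4pm) — 6.
DesignReview=5pm: (2pm,5pm,5pm,5pm) (3pm,5pm,5pm,5pm) (4pm,5pm,5pm,5pm) (5pm,5pm,5pm,5pm) (6pm,5pm,5pm,5pm) (7pm,5pm,5pm,5pm) — 6.
DesignReview=6pm: (2pm,6pm,6pm,6pm) (3pm,6pm,6pm,6pm) (4pm,6pm,6pm,6pm) (5pm,6pm,6pm,6pm) (6pm,6pm,6pm,6pm) (7pm,6pm,6pm,6pm) — 6.
Summing: 6 + 6 + 6 = 18.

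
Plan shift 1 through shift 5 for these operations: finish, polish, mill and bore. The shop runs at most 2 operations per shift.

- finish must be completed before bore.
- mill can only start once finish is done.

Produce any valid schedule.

polish in shift 1; finish in shift 1; bore in shift 2; mill in shift 2

Checking: finish(shift 1) before mill(shift 2); finish(shift 1) before bore(shift 2); max 2 per shift (cap 2).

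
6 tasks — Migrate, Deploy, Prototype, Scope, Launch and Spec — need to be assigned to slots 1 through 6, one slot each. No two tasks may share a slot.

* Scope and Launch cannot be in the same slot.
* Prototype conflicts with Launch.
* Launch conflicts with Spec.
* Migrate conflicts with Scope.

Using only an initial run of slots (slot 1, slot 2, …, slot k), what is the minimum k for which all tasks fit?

With at most 1 per slot and 6 tasks, at least 6 slots are needed.
6 works (last occupied slot: 6): for example Launch in 5, Migrate in 1, Deploy in 2, Prototype in 3, Spec in 6, Scope in 4.

6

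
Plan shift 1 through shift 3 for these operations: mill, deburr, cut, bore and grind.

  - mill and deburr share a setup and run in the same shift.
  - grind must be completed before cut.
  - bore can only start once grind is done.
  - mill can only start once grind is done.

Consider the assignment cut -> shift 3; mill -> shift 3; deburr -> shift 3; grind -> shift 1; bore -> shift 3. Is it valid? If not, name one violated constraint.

mill can only start once grind is done — holds.
bore can only start once grind is done — holds.
grind must be completed before cut — holds.
mill and deburr share a setup and run in the same shift — holds.

Yes, all constraints hold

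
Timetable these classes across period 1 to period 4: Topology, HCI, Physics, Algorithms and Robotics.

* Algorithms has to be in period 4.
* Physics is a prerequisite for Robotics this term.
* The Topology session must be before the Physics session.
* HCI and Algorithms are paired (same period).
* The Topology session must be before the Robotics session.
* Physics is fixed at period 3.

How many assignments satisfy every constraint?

2

Enumerating: Robotics -> period 4; HCI -> period 4; Topology -> period 1; Physics -> period 3; Algorithms -> period 4 | HCI -> period 4; Physics -> period 3; Topology -> period 2; Algorithms -> period 4; Robotics -> period 4.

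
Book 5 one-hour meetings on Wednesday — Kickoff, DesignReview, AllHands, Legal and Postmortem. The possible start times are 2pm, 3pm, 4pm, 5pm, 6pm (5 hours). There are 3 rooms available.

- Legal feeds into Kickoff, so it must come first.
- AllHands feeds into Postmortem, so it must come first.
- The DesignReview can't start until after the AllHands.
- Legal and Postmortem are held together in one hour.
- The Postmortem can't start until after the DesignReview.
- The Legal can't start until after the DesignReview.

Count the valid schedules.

Splitting on Kickoff: it can be 5pm (1), 6pm (4). Listing each branch's schedules as (DesignReview, AllHands, Legal, Postmortem):
Kickoff=5pm: (3pm,2pm,4pm,4pm) — 1.
Kickoff=6pm: (3pm,2pm,4pm,4pm) (3pm,2pm,5pm,5pm) (4pm,2pm,5pm,5pm) (4pm,3pm,5pm,5pm) — 4.
Summing: 1 + 4 = 5.

5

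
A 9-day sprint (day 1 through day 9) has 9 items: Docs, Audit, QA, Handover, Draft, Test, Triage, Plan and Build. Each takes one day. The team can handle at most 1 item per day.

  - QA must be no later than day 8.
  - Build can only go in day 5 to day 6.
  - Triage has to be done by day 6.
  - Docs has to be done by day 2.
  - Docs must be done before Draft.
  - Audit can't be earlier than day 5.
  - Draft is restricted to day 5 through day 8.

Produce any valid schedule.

Draft in day 6; Triage in day 2; Audit in day 7; Build in day 5; Plan in day 9; Docs in day 1; QA in day 3; Handover in day 4; Test in day 8

Checking: Docs(day 1) before Draft(day 6); Docs=day 1 in [day 1,day 2]; Build=day 5 in [day 5,day 6]; Triage=day 2 in [day 1,day 6]; Audit=day 7 in [day 5,day 9]; QA=day 3 in [day 1,day 8]; Draft=day 6 in [day 5,day 8]; max 1 per day (cap 1).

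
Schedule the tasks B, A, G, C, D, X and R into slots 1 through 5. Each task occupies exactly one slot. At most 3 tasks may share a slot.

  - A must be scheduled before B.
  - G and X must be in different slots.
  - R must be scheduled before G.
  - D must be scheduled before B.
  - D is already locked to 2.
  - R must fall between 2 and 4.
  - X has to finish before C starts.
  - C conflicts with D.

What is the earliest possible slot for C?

Precedence pushes C to at least 2.
C at 3 is achievable: X -> 1, R -> 2, C -> 3, A -> 1, B -> 3, G -> 3, D -> 2.
Nothing earlier works — the conflict and capacity constraints rule out every slot before 3.

3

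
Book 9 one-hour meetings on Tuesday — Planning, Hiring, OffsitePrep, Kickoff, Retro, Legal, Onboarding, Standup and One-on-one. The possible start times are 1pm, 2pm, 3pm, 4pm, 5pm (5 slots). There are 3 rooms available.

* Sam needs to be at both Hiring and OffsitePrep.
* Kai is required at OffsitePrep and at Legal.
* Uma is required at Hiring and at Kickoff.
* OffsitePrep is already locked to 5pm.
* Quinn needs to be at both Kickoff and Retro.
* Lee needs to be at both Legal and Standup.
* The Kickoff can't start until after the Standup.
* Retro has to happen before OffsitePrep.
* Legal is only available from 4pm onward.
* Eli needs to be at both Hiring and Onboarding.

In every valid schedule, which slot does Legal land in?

4pm

Legal's window is 4pm–5pm.
OffsitePrep is fixed at 5pm, and Legal can't share a slot with OffsitePrep.
So Legal must be 4pm.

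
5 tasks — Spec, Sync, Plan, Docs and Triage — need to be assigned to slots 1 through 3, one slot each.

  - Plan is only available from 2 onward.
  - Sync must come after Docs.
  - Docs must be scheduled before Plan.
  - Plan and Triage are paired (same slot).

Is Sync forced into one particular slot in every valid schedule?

Sync can be 2 (e.g. Plan in 2, Sync in 2, Triage in 2, Docs in 1, Spec in 1) or 3 (e.g. Spec=1; Docs=1; Sync=3; Triage=2; Plan=2).

No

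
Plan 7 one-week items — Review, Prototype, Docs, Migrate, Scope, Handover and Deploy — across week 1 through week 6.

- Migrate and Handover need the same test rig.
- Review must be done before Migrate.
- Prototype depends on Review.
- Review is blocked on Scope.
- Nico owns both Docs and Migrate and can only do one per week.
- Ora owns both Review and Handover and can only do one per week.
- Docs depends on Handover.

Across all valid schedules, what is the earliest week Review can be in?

week 2

Precedence pushes Review to at least week 2; downstream work caps Review at week 5.
Review at week 2 is achievable: Migrate in week 3; Scope in week 1; Docs in week 2; Prototype in week 3; Handover in week 1; Review in week 2; Deploy in week 1.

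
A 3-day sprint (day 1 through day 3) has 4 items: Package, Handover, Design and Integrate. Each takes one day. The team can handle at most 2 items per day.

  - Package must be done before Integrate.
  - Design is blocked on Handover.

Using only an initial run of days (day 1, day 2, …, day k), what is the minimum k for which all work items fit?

2 days

The precedence chain requires at least 2 distinct days.
With at most 2 per day and 4 work items, at least 2 days are needed.
2 works (last occupied day: day 2): for example Design -> day 2; Handover -> day 1; Package -> day 1; Integrate -> day 2.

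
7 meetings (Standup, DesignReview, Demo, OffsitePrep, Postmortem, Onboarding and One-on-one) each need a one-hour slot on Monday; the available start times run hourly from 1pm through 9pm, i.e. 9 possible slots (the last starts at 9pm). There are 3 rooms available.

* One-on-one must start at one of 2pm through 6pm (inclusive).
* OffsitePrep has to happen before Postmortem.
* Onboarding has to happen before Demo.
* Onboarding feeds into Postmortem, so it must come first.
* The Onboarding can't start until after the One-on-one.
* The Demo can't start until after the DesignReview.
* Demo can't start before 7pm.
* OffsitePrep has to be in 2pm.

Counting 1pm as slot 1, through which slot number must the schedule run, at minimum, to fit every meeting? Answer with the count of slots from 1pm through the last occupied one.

The precedence chain requires at least 3 distinct slots.
With at most 3 per slot and 7 meetings, at least 3 slots are needed.
Demo can't be placed before 7pm — that is slot 7 counting from 1pm — so the schedule must run through at least 7 slots.
7 works (last occupied slot: 7pm): for example Postmortem in 4pm; One-on-one in 2pm; Standup in 1pm; DesignReview in 1pm; Demo in 7pm; OffsitePrep in 2pm; Onboarding in 3pm.

7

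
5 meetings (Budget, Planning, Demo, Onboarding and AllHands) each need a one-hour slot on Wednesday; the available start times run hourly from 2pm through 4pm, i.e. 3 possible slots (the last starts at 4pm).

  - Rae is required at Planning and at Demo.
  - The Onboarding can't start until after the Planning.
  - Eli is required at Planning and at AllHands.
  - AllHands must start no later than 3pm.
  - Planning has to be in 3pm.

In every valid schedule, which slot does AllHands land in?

AllHands's window is 2pm–3pm.
Planning is fixed at 3pm, and AllHands can't share a slot with Planning.
So AllHands must be 2pm.

2pm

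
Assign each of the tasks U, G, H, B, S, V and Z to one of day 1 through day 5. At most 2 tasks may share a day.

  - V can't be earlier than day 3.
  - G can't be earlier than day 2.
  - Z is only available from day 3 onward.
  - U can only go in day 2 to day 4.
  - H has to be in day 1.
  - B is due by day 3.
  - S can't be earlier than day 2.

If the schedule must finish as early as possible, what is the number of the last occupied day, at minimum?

4

With at most 2 per day and 7 tasks, at least 4 days are needed.
V can't be placed before day 3, so the schedule must run through at least day 3.
4 works (last occupied day: day 4): for example S=day 4; B=day 1; G=day 2; Z=day 3; V=day 3; U=day 2; H=day 1.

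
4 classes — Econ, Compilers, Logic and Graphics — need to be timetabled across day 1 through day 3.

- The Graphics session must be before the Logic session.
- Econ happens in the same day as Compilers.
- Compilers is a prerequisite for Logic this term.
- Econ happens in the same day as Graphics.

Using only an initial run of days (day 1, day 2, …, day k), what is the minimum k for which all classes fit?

The precedence chain requires at least 2 distinct days.
2 works (last occupied day: day 2): for example Logic in day 2; Graphics in day 1; Compilers in day 1; Econ in day 1.

2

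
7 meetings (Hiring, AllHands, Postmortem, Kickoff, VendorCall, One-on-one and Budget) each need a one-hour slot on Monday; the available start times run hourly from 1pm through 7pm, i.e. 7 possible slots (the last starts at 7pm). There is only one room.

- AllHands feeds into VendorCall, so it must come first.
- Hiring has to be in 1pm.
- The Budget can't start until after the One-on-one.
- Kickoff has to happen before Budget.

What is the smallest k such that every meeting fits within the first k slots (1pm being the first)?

7

The precedence chain requires at least 2 distinct slots.
With at most 1 per slot and 7 meetings, at least 7 slots are needed.
7 works (last occupied slot: 7pm): for example AllHands in 5pm, Budget in 4pm, Postmortem in 7pm, Kickoff in 2pm, Hiring in 1pm, One-on-one in 3pm, VendorCall in 6pm.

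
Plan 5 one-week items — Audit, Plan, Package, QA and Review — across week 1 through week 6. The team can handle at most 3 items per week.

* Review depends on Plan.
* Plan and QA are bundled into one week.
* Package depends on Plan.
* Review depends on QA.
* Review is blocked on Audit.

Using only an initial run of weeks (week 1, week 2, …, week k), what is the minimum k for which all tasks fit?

The precedence chain requires at least 2 distinct weeks.
With at most 3 per week and 5 tasks, at least 2 weeks are needed.
2 works (last occupied week: week 2): for example Audit -> week 1; Plan -> week 1; QA -> week 1; Review -> week 2; Package -> week 2.

2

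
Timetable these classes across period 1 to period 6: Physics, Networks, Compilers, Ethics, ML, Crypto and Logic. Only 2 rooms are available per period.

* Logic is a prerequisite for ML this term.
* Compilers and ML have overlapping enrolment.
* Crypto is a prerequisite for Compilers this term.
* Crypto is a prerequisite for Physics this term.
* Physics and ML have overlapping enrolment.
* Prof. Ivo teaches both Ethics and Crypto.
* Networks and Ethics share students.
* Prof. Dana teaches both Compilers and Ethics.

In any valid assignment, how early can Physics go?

Precedence pushes Physics to at least period 2.
Physics at period 2 is achievable: Logic in period 1; Physics in period 2; Compilers in period 2; Networks in period 3; Crypto in period 1; Ethics in period 4; ML in period 3.

period 2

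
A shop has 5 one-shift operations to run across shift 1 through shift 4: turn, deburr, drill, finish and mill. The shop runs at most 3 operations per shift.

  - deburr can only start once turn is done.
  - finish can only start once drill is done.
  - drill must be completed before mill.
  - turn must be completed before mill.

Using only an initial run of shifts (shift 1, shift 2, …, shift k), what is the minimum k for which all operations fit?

2 shifts

The precedence chain requires at least 2 distinct shifts.
With at most 3 per shift and 5 operations, at least 2 shifts are needed.
2 works (last occupied shift: shift 2): for example drill=shift 1; turn=shift 1; deburr=shift 2; finish=shift 2; mill=shift 2.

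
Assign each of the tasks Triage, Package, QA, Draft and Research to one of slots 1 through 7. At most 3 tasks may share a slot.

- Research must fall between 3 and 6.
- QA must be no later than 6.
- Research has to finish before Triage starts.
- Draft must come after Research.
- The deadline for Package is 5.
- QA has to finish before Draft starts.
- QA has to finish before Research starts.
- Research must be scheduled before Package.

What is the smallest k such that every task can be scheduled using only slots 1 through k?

4 slots

The precedence chain requires at least 3 distinct slots.
With at most 3 per slot and 5 tasks, at least 2 slots are needed.
Propagating the time windows through the other constraints, Triage can't land before 4, so the schedule must run through at least slot 4.
4 works (last occupied slot: 4): for example QA in 1, Draft in 4, Research in 3, Package in 4, Triage in 4.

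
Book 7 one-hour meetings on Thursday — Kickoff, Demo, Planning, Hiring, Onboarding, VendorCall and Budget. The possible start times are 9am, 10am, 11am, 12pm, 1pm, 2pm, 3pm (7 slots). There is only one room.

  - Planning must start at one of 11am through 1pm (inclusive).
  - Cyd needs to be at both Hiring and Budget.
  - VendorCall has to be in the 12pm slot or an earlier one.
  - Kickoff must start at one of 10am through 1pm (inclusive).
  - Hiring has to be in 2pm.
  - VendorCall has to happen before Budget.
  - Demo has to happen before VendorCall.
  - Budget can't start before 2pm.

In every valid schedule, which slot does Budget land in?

3pm

Budget's window is 2pm–3pm.
Hiring is fixed at 2pm, and Budget can't share a slot with Hiring.
So Budget must be 3pm.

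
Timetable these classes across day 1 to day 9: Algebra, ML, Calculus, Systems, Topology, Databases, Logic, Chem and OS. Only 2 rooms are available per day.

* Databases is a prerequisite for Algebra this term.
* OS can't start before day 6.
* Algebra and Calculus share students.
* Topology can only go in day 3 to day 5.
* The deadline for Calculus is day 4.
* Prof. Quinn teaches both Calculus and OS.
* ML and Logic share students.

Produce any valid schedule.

Databases in day 1; Calculus in day 1; ML in day 2; Logic in day 4; Topology in day 3; OS in day 6; Chem in day 4; Systems in day 3; Algebra in day 2

Checking: Databases(day 1) before Algebra(day 2); ML(day 2) != Logic(day 4); Calculus(day 1) != OS(day 6); Algebra(day 2) != Calculus(day 1); Calculus=day 1 in [day 1,day 4]; OS=day 6 in [day 6,day 9]; Topology=day 3 in [day 3,day 5]; max 2 per day (cap 2).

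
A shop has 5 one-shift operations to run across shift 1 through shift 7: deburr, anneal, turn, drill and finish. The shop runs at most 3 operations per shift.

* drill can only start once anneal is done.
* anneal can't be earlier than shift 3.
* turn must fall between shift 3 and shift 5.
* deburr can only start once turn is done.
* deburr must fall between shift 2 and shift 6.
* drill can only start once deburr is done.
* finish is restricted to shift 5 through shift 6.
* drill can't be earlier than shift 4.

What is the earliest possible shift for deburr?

Deburr is available from shift 2; precedence pushes deburr to at least shift 4; deburr's own window allows nothing later than shift 6.
deburr at shift 4 is achievable: deburr in shift 4; finish in shift 5; anneal in shift 3; drill in shift 5; turn in shift 3.

shift 4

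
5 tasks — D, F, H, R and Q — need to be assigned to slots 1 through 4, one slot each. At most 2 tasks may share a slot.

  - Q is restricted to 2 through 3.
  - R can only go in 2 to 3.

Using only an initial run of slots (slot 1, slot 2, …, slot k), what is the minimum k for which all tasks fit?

With at most 2 per slot and 5 tasks, at least 3 slots are needed.
R can't be placed before 2, so the schedule must run through at least slot 2.
3 works (last occupied slot: 3): for example D=1; H=3; Q=2; R=2; F=1.

3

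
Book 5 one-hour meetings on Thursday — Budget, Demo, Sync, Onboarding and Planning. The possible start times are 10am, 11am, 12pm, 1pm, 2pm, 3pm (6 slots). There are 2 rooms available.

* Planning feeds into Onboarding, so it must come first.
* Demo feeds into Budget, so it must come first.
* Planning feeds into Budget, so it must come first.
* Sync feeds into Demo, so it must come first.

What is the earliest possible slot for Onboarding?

11am

Precedence pushes Onboarding to at least 11am.
Onboarding at 11am is achievable: Demo in 11am; Sync in 10am; Onboarding in 11am; Budget in 12pm; Planning in 10am.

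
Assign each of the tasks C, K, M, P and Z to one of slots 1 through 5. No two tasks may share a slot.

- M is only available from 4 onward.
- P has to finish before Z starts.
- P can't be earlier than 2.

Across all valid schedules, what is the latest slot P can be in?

3

P is available from 2; downstream work caps P at 4.
P at 3 is achievable: Z -> 5, P -> 3, K -> 2, C -> 1, M -> 4.
Nothing later works — the capacity limit rule out every slot after 3.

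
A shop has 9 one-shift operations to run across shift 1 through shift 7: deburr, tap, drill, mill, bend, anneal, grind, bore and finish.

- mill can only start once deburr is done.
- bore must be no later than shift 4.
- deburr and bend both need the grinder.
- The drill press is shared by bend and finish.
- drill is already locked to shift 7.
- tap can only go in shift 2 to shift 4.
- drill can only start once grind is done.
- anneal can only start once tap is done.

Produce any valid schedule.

deburr in shift 1, mill in shift 2, bend in shift 2, tap in shift 2, finish in shift 1, anneal in shift 3, drill in shift 7, bore in shift 1, grind in shift 1

Checking: deburr(shift 1) before mill(shift 2); tap(shift 2) before anneal(shift 3); grind(shift 1) before drill(shift 7); bend(shift 2) != finish(shift 1); deburr(shift 1) != bend(shift 2); bore=shift 1 in [shift 1,shift 4]; tap=shift 2 in [shift 2,shift 4]; drill=shift 7 in [shift 7,shift 7].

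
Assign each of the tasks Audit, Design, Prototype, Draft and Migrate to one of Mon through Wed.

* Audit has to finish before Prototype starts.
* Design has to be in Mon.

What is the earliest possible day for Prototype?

Tue

Precedence pushes Prototype to at least Tue.
Prototype at Tue is achievable: Draft=Mon; Prototype=Tue; Design=Mon; Migrate=Mon; Audit=Mon.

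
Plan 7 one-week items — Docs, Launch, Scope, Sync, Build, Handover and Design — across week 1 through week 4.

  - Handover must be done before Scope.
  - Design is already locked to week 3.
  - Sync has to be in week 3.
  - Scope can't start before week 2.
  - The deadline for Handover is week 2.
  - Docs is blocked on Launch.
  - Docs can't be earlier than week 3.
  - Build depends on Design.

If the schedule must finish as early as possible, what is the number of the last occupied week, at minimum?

4

The precedence chain requires at least 2 distinct weeks.
Propagating the time windows through the other constraints, Build can't land before week 4, so the schedule must run through at least week 4.
4 works (last occupied week: week 4): for example Design=week 3, Docs=week 3, Launch=week 1, Sync=week 3, Build=week 4, Handover=week 1, Scope=week 2.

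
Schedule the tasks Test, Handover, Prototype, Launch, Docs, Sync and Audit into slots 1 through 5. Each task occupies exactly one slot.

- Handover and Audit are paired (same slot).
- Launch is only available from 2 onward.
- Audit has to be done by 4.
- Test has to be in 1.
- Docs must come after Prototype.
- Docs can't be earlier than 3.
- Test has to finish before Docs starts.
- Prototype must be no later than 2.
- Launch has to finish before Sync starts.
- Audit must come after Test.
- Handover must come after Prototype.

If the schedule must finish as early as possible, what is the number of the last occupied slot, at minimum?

3

The precedence chain requires at least 2 distinct slots.
Docs can't be placed before 3, so the schedule must run through at least slot 3.
3 works (last occupied slot: 3): for example Test=1; Sync=3; Handover=2; Audit=2; Launch=2; Docs=3; Prototype=1.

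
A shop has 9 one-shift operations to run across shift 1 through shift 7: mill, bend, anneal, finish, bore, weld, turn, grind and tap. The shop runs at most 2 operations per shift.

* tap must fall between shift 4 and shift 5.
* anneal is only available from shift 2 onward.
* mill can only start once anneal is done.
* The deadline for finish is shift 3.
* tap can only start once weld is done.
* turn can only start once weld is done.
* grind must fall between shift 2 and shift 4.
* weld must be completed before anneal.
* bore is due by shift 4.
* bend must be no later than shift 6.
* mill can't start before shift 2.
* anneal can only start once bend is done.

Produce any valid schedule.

finish -> shift 1; bore -> shift 1; anneal -> shift 4; grind -> shift 2; tap -> shift 4; weld -> shift 3; bend -> shift 2; turn -> shift 5; mill -> shift 5

Checking: weld(shift 3) before tap(shift 4); weld(shift 3) before turn(shift 5); bend(shift 2) before anneal(shift 4); anneal(shift 4) before mill(shift 5); weld(shift 3) before anneal(shift 4); finish=shift 1 in [shift 1,shift 3]; bend=shift 2 in [shift 1,shift 6]; anneal=shift 4 in [shift 2,shift 7]; grind=shift 2 in [shift 2,shift 4]; mill=shift 5 in [shift 2,shift 7]; bore=shift 1 in [shift 1,shift 4]; tap=shift 4 in [shift 4,shift 5]; max 2 per shift (cap 2).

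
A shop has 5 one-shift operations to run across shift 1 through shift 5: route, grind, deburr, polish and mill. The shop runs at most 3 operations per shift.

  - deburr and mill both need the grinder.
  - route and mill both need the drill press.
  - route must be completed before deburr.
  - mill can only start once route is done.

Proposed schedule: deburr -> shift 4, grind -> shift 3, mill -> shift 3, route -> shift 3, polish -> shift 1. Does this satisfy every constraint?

No — it violates: route and mill both need the drill press

The shop runs at most 3 operations per shift — holds.
deburr and mill both need the grinder — holds.
mill can only start once route is done — violated.
route and mill both need the drill press — violated.
route must be completed before deburr — holds.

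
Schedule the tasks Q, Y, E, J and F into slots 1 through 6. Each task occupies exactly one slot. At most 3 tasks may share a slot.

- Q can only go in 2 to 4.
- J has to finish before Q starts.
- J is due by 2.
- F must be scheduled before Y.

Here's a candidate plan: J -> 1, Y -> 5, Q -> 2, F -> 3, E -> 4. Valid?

J has to finish before Q starts — holds.
J is due by 2 — holds.
At most 3 tasks may share a slot — holds.
Q can only go in 2 to 4 — holds.
F must be scheduled before Y — holds.

Valid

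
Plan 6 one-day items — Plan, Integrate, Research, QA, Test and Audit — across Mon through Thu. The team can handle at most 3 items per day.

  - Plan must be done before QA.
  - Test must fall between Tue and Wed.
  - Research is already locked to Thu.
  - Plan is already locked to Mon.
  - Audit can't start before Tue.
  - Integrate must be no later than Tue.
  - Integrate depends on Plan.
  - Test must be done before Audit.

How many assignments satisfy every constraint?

9

Splitting on QA: it can be Tue (3), Wed (3), Thu (3). Listing each branch's schedules as (Plan, Integrate, Research, Test, Audit):
QA=Tue: (Mon,Tue,Thu,Tue,Wed) (Mon,Tue,Thu,Tue,Thu) (Mon,Tue,Thu,Wed,Thu) — 3.
QA=Wed: (Mon,Tue,Thu,Tue,Wed) (Mon,Tue,Thu,Tue,Thu) (Mon,Tue,Thu,Wed,Thu) — 3.
QA=Thu: (Mon,Tue,Thu,Tue,Wed) (Mon,Tue,Thu,Tue,Thu) (Mon,Tue,Thu,Wed,Thu) — 3.
Summing: 3 + 3 + 3 = 9.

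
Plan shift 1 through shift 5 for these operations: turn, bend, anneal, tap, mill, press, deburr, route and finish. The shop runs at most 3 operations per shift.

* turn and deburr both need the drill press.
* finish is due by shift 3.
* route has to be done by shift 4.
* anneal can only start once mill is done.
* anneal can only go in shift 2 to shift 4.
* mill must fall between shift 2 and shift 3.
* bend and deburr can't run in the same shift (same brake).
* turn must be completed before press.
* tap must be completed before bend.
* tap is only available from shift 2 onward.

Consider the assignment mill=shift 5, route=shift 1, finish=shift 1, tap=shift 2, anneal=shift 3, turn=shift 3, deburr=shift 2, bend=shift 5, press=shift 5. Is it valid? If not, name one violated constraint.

turn and deburr both need the drill press — holds.
route has to be done by shift 4 — holds.
tap is only available from shift 2 onward — holds.
tap must be completed before bend — holds.
finish is due by shift 3 — holds.
anneal can only go in shift 2 to shift 4 — holds.
turn must be completed before press — holds.
The shop runs at most 3 operations per shift — holds.
mill must fall between shift 2 and shift 3 — violated.
bend and deburr can't run in the same shift (same brake) — holds.
anneal can only start once mill is done — violated.

No — it violates: mill must fall between shift 2 and shift 3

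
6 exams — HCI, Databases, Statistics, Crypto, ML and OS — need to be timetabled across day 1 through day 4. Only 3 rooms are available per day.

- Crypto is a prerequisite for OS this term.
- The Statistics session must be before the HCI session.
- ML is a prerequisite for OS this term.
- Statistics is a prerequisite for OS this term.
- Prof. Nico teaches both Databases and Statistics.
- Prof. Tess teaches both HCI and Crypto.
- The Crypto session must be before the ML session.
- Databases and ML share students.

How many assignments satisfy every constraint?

Splitting on HCI: it can be day 2 (6), day 3 (18), day 4 (26). Listing each branch's schedules as (Databases, Statistics, Crypto, ML, OS) by day number:
HCI=day 2: (2,1,1,3,4) (3,1,1,2,3) (3,1,1,2,4) (4,1,1,2,3) (4,1,1,2,4) (4,1,1,3,4) — 6.
HCI=day 3: (1,2,1,2,3) (1,2,1,2,4) (1,2,1,3,4) (1,2,2,3,4) (2,1,1,3,4) (2,1,2,3,4) (3,1,1,2,3) (3,1,1,2,4) (3,2,1,2,3) (3,2,1,2,4) (4,1,1,2,3) (4,1,1,2,4) (4,1,1,3,4) (4,1,2,3,4) (4,2,1,2,3) (4,2,1,2,4) (4,2,1,3,4) (4,2,2,3,4) — 18.
HCI=day 4: (1,2,1,2,3) (1,2,1,2,4) (1,2,1,3,4) (1,2,2,3,4) (1,3,1,2,4) (1,3,1,3,4) (1,3,2,3,4) (2,1,1,3,4) (2,1,2,3,4) (2,3,1,3,4) (2,3,2,3,4) (3,1,1,2,3) (3,1,1,2,4) (3,2,1,2,3) (3,2,1,2,4) (4,1,1,2,3) (4,1,1,2,4) (4,1,1,3,4) (4,1,2,3,4) (4,2,1,2,3) (4,2,1,2,4) (4,2,1,3,4) (4,2,2,3,4) (4,3,1,2,4) (4,3,1,3,4) (4,3,2,3,4) — 26.
Summing: 6 + 18 + 26 = 50.

50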